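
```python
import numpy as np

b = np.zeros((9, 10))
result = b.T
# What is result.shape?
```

(10, 9)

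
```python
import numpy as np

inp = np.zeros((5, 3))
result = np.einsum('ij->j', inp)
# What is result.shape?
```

(3,)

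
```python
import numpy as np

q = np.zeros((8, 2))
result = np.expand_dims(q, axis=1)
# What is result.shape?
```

(8, 1, 2)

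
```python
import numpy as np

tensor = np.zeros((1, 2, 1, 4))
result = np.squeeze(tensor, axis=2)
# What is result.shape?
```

(1, 2, 4)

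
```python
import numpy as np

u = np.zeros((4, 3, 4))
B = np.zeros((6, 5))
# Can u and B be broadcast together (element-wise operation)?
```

No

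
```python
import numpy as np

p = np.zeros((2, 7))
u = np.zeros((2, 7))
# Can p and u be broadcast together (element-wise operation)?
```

Yes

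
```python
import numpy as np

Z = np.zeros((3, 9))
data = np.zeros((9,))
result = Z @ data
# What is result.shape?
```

(3,)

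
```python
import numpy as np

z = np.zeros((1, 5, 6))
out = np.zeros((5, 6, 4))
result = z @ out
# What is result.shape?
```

(5, 5, 4)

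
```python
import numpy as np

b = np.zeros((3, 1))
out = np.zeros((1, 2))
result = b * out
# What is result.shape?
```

(3, 2)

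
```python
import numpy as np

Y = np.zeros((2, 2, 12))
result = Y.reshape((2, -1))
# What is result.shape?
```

(2, 24)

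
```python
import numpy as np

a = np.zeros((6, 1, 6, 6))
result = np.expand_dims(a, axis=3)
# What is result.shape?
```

(6, 1, 6, 1, 6)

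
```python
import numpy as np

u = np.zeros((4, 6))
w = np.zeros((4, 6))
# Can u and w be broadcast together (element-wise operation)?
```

Yes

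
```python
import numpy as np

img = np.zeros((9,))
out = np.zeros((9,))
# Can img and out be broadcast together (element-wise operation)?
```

Yes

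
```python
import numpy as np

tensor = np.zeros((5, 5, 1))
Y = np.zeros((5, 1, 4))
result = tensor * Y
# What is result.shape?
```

(5, 5, 4)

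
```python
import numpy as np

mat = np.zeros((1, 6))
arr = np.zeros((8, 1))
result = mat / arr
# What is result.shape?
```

(8, 6)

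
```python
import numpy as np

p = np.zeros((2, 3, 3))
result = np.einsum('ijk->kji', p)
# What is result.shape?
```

(3, 3, 2)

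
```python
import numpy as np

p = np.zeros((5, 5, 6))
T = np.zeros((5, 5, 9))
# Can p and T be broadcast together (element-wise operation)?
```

No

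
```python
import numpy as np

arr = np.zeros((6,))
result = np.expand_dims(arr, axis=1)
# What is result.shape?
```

(6, 1)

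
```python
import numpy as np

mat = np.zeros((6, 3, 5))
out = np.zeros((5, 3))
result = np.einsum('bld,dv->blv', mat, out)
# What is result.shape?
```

(6, 3, 3)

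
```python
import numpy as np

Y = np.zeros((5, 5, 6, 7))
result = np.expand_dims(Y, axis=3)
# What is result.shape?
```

(5, 5, 6, 1, 7)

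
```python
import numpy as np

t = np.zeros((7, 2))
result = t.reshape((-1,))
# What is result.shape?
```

(14,)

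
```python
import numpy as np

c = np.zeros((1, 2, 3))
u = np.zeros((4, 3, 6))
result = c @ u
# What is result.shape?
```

(4, 2, 6)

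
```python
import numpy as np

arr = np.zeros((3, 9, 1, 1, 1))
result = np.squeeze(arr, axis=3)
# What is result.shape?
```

(3, 9, 1, 1)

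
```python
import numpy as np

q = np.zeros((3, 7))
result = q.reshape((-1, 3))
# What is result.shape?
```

(7, 3)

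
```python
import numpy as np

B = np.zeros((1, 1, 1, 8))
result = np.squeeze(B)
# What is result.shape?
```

(8,)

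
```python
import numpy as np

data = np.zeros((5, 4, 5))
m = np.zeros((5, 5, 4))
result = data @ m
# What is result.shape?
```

(5, 4, 4)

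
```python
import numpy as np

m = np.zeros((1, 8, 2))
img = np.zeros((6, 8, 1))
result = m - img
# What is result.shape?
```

(6, 8, 2)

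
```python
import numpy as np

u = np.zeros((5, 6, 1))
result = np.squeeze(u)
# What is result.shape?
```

(5, 6)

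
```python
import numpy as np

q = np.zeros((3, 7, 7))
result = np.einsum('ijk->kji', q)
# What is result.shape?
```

(7, 7, 3)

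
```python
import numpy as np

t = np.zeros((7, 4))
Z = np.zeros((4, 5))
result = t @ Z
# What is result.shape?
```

(7, 5)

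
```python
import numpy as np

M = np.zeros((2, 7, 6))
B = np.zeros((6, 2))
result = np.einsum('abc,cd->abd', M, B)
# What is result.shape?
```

(2, 7, 2)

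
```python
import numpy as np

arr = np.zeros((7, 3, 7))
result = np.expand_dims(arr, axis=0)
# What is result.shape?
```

(1, 7, 3, 7)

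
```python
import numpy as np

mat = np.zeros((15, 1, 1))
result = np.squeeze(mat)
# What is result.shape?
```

(15,)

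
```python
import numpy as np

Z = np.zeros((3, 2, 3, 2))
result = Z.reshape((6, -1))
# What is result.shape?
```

(6, 6)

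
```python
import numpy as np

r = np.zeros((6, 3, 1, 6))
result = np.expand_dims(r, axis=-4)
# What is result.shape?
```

(6, 1, 3, 1, 6)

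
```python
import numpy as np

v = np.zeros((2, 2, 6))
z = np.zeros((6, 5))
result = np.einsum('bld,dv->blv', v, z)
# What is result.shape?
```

(2, 2, 5)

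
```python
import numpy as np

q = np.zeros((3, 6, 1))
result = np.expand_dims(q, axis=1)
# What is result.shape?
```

(3, 1, 6, 1)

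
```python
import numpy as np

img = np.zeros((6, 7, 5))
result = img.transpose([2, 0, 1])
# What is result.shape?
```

(5, 6, 7)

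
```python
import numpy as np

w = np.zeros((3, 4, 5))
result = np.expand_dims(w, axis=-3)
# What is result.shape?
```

(3, 1, 4, 5)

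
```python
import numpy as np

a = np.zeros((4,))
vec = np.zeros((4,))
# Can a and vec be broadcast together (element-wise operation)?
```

Yes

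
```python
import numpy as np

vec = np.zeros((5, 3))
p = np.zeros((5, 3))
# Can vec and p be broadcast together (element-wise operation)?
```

Yes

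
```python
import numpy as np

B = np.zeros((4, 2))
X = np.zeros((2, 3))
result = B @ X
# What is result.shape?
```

(4, 3)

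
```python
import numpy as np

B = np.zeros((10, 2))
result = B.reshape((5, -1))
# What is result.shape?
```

(5, 4)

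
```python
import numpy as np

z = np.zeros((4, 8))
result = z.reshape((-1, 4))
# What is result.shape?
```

(8, 4)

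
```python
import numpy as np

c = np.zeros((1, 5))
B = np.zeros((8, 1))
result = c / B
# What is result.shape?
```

(8, 5)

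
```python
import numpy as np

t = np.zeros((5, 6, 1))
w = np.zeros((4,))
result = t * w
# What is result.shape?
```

(5, 6, 4)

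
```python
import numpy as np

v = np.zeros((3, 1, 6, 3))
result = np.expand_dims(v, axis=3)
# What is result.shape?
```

(3, 1, 6, 1, 3)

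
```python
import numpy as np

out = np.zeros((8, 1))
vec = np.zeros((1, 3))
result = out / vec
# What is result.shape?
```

(8, 3)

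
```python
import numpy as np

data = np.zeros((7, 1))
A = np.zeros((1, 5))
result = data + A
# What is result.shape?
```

(7, 5)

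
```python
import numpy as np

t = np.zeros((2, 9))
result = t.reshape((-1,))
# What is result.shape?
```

(18,)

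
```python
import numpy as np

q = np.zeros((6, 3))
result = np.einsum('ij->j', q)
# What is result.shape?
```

(3,)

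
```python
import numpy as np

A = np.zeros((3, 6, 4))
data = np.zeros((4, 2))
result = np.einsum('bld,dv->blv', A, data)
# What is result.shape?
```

(3, 6, 2)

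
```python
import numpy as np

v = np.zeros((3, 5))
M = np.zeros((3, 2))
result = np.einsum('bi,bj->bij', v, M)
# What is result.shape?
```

(3, 5, 2)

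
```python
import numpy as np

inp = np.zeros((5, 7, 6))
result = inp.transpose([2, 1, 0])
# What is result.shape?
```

(6, 7, 5)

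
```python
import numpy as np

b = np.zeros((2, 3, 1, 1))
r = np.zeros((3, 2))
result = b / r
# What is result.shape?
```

(2, 3, 3, 2)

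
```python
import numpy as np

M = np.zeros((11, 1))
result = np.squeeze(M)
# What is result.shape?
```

(11,)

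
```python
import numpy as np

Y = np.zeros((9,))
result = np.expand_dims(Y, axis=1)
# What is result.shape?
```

(9, 1)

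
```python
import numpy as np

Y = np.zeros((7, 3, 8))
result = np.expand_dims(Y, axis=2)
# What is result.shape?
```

(7, 3, 1, 8)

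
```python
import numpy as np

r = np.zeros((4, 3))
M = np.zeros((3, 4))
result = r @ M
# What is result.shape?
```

(4, 4)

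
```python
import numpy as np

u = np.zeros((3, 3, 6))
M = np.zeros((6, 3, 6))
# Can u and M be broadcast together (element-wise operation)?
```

No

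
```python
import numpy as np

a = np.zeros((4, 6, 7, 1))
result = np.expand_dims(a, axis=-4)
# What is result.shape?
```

(4, 1, 6, 7, 1)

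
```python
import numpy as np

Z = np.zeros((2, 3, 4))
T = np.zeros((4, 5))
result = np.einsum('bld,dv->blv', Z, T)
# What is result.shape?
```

(2, 3, 5)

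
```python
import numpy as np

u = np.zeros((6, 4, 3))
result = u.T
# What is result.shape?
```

(3, 4, 6)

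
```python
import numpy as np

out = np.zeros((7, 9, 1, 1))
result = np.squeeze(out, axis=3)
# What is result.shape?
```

(7, 9, 1)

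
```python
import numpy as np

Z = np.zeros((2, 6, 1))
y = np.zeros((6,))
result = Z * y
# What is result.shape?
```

(2, 6, 6)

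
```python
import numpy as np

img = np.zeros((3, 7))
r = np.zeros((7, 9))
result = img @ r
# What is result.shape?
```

(3, 9)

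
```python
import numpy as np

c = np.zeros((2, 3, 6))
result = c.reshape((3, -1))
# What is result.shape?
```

(3, 12)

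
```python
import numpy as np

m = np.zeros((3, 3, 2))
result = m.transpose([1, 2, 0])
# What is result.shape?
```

(3, 2, 3)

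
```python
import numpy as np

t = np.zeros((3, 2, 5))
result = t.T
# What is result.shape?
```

(5, 2, 3)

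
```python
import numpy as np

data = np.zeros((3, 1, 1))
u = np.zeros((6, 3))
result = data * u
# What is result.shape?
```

(3, 6, 3)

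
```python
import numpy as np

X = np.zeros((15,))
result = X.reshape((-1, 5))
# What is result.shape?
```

(3, 5)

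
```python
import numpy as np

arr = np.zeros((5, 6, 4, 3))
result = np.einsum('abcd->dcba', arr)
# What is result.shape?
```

(3, 4, 6, 5)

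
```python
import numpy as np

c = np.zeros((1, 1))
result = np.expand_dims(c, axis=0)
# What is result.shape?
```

(1, 1, 1)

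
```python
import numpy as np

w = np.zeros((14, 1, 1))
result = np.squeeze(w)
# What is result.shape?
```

(14,)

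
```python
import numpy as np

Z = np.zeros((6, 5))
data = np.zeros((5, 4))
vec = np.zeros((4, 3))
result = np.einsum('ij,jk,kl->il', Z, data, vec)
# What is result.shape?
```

(6, 3)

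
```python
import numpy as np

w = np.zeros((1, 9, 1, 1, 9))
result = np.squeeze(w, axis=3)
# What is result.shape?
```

(1, 9, 1, 9)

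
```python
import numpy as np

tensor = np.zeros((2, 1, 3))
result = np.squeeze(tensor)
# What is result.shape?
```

(2, 3)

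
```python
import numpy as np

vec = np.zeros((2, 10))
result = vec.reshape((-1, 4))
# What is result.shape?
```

(5, 4)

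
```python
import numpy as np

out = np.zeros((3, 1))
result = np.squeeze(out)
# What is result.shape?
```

(3,)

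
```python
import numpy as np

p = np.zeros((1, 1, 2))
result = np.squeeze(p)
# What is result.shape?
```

(2,)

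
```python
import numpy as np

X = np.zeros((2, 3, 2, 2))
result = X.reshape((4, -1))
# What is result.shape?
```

(4, 6)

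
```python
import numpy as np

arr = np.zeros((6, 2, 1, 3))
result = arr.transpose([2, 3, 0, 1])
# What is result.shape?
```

(1, 3, 6, 2)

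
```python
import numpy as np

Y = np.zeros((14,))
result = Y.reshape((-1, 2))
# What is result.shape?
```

(7, 2)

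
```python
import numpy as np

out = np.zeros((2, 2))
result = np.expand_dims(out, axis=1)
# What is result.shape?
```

(2, 1, 2)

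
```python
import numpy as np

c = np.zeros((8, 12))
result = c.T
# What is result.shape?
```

(12, 8)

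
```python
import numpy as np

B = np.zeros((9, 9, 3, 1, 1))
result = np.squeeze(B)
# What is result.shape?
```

(9, 9, 3)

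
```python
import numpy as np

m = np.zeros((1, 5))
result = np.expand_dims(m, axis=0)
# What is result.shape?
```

(1, 1, 5)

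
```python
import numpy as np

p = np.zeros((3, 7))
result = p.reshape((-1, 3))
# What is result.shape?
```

(7, 3)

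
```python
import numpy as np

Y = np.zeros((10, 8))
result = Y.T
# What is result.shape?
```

(8, 10)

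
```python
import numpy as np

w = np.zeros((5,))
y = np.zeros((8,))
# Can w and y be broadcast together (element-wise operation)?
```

No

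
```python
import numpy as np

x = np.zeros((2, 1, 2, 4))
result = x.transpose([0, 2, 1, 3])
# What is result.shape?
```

(2, 2, 1, 4)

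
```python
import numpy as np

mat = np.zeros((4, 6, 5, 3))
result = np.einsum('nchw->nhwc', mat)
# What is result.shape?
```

(4, 5, 3, 6)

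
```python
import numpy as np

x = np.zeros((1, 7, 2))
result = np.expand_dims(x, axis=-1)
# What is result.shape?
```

(1, 7, 2, 1)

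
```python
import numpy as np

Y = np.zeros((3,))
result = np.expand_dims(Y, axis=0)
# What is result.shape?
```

(1, 3)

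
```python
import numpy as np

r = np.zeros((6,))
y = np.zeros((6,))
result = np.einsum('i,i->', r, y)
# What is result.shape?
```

()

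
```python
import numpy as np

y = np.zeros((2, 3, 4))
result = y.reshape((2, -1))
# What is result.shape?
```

(2, 12)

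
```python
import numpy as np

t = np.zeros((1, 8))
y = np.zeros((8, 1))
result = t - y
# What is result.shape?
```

(8, 8)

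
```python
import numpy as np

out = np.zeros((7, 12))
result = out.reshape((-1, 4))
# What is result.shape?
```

(21, 4)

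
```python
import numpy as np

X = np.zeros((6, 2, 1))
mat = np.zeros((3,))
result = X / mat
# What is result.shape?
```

(6, 2, 3)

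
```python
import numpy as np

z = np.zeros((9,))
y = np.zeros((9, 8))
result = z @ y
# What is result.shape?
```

(8,)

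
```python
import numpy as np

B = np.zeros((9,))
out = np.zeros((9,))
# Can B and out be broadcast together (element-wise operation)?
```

Yes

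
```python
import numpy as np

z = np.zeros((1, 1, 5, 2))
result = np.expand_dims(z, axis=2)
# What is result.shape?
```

(1, 1, 1, 5, 2)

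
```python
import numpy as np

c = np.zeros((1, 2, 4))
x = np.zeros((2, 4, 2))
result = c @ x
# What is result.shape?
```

(2, 2, 2)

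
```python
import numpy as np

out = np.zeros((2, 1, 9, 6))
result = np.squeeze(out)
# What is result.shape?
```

(2, 9, 6)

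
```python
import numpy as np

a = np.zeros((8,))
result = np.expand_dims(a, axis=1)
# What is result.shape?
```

(8, 1)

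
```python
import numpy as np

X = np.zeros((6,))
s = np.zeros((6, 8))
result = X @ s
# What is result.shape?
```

(8,)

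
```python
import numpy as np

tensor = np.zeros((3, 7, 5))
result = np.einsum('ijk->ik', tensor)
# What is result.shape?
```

(3, 5)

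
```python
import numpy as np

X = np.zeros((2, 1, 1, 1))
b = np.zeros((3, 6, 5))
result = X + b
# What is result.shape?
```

(2, 3, 6, 5)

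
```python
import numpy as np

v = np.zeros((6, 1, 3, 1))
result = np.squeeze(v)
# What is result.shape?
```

(6, 3)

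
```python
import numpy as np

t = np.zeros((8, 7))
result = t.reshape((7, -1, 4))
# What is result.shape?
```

(7, 2, 4)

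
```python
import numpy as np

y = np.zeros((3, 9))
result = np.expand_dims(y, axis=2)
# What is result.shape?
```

(3, 9, 1)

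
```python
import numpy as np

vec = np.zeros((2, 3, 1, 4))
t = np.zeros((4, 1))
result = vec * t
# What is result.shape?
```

(2, 3, 4, 4)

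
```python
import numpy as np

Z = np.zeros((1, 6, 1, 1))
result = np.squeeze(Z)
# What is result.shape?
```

(6,)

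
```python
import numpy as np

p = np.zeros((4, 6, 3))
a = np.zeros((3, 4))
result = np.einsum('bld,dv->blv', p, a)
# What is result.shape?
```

(4, 6, 4)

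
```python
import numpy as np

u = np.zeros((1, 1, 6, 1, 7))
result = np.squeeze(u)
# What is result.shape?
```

(6, 7)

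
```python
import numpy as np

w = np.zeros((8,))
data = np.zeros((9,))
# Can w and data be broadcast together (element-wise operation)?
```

No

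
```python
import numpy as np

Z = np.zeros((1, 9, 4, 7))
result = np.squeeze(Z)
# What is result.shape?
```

(9, 4, 7)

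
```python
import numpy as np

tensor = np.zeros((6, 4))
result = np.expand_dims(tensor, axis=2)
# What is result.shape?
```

(6, 4, 1)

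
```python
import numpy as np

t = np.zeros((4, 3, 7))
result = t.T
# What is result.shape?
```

(7, 3, 4)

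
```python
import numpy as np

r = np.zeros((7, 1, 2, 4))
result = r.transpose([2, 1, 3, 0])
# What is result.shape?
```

(2, 1, 4, 7)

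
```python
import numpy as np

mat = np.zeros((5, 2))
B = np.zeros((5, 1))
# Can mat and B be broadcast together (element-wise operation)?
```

Yes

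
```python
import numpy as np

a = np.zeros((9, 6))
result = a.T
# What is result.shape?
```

(6, 9)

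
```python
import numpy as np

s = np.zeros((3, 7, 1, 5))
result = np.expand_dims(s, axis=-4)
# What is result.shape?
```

(3, 1, 7, 1, 5)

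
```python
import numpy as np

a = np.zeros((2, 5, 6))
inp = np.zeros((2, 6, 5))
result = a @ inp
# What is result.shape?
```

(2, 5, 5)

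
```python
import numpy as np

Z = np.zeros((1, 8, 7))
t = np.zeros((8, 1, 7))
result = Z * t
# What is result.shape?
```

(8, 8, 7)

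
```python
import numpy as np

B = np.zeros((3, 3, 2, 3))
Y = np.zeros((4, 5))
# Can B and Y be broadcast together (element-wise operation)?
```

No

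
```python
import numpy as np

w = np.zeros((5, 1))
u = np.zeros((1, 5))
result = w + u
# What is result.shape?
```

(5, 5)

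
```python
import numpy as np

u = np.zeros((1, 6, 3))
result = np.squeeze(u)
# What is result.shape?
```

(6, 3)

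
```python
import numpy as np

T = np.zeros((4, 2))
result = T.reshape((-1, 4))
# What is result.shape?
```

(2, 4)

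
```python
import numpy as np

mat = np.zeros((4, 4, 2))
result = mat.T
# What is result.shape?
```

(2, 4, 4)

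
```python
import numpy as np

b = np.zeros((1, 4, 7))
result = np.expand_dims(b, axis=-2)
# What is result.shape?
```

(1, 4, 1, 7)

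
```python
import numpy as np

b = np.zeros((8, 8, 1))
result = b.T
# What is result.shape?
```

(1, 8, 8)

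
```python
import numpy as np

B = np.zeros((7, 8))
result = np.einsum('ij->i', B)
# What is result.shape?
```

(7,)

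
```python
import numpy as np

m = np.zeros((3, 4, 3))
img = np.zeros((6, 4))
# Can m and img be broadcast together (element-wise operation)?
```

No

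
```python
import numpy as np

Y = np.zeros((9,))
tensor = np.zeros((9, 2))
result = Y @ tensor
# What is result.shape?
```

(2,)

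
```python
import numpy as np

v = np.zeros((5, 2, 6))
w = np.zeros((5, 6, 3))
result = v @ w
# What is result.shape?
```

(5, 2, 3)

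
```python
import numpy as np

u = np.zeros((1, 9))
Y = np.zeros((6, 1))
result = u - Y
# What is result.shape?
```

(6, 9)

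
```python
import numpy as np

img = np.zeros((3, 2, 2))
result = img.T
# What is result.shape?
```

(2, 2, 3)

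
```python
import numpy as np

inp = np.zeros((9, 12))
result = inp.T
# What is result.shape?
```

(12, 9)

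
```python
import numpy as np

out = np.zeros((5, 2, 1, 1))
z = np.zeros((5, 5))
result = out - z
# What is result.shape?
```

(5, 2, 5, 5)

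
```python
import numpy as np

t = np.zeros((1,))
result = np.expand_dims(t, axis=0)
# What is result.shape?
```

(1, 1)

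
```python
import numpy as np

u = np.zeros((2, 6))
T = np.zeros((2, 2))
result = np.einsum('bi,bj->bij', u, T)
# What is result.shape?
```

(2, 6, 2)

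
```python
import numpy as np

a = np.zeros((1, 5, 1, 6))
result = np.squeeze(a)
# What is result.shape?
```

(5, 6)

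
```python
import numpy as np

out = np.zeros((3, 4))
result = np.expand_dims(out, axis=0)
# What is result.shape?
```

(1, 3, 4)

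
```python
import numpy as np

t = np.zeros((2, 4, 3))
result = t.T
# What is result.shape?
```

(3, 4, 2)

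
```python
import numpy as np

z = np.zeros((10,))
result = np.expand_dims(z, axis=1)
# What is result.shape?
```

(10, 1)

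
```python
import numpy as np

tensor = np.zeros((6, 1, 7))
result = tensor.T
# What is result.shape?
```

(7, 1, 6)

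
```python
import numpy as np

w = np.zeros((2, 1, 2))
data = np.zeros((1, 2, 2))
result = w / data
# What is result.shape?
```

(2, 2, 2)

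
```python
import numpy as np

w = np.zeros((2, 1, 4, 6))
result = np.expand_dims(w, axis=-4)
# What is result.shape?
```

(2, 1, 1, 4, 6)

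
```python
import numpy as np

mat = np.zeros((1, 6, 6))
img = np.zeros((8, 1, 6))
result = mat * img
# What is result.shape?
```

(8, 6, 6)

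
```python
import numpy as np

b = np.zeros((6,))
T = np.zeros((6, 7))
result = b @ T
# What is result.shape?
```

(7,)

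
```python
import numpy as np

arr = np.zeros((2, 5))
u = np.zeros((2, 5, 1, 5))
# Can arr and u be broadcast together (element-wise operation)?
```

Yes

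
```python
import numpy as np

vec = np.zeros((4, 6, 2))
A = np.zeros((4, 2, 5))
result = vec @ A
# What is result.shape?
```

(4, 6, 5)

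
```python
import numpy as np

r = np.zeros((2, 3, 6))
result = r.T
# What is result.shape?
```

(6, 3, 2)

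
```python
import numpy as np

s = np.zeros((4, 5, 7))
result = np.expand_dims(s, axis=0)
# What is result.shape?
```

(1, 4, 5, 7)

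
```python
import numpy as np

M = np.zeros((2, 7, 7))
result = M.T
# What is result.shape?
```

(7, 7, 2)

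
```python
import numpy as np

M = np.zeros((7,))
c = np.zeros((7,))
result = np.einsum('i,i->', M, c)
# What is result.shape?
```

()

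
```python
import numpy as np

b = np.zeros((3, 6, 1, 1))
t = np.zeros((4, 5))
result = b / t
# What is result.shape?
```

(3, 6, 4, 5)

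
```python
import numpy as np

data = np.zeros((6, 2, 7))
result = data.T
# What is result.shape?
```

(7, 2, 6)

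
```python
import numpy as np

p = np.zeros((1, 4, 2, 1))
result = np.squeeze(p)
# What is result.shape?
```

(4, 2)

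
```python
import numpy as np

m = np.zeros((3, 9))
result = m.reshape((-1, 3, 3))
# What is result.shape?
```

(3, 3, 3)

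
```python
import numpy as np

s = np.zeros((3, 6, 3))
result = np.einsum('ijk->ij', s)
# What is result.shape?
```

(3, 6)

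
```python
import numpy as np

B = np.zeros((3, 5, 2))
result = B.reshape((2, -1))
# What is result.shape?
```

(2, 15)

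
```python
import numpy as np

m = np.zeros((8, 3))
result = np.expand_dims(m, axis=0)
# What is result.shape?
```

(1, 8, 3)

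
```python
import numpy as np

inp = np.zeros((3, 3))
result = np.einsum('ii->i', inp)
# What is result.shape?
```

(3,)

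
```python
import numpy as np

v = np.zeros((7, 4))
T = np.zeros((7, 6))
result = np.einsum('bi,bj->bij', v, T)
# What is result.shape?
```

(7, 4, 6)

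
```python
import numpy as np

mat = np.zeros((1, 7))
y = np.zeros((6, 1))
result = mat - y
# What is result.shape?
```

(6, 7)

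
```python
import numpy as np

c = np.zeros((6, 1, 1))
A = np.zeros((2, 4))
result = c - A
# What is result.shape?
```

(6, 2, 4)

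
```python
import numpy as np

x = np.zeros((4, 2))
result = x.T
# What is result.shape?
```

(2, 4)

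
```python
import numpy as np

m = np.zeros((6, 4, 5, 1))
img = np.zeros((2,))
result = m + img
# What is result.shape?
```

(6, 4, 5, 2)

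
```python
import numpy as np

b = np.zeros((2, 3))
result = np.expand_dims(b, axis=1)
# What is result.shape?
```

(2, 1, 3)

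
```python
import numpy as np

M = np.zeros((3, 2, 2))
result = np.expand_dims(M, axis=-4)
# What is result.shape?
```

(1, 3, 2, 2)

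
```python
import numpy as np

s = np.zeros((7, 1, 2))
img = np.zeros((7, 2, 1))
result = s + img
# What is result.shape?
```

(7, 2, 2)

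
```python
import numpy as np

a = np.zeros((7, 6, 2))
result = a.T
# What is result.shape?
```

(2, 6, 7)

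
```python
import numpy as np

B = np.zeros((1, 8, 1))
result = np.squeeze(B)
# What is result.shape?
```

(8,)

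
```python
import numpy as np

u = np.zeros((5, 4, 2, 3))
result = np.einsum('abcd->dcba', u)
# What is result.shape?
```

(3, 2, 4, 5)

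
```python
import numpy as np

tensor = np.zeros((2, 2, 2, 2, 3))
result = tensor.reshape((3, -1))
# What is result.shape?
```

(3, 16)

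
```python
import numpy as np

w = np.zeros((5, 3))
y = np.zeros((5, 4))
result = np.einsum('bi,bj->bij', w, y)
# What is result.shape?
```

(5, 3, 4)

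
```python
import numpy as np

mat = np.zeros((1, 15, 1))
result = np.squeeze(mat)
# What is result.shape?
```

(15,)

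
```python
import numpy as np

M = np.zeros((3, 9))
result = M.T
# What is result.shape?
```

(9, 3)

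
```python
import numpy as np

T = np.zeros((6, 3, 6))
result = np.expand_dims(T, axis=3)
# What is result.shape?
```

(6, 3, 6, 1)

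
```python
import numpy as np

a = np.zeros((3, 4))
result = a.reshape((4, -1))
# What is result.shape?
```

(4, 3)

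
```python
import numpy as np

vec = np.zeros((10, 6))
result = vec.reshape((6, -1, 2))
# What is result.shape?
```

(6, 5, 2)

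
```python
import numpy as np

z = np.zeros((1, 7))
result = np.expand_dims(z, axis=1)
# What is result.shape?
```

(1, 1, 7)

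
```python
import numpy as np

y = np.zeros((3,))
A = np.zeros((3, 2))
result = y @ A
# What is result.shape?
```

(2,)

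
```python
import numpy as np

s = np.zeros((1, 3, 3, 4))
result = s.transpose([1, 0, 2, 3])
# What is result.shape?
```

(3, 1, 3, 4)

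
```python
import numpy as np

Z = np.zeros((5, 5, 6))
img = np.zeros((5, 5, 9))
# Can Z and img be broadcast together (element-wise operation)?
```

No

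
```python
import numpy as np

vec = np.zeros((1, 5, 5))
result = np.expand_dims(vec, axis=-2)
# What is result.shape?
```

(1, 5, 1, 5)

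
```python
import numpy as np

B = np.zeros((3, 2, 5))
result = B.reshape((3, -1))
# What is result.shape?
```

(3, 10)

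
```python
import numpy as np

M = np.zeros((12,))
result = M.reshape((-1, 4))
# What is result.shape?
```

(3, 4)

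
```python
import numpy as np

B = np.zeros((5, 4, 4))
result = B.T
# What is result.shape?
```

(4, 4, 5)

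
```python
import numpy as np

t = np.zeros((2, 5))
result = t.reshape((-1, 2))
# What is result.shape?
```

(5, 2)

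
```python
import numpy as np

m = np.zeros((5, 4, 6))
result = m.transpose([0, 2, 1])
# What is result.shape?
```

(5, 6, 4)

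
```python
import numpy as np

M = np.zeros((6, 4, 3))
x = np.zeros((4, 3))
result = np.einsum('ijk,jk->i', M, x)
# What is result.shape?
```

(6,)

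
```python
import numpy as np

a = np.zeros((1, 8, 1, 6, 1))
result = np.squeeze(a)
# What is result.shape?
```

(8, 6)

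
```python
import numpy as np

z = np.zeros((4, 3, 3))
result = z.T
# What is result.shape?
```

(3, 3, 4)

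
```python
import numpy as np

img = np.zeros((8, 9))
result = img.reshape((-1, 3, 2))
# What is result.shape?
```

(12, 3, 2)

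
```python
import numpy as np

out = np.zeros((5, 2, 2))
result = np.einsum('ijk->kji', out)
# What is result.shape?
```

(2, 2, 5)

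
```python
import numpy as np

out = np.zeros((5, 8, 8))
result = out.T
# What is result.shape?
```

(8, 8, 5)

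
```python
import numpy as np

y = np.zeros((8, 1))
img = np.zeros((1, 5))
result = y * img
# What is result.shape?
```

(8, 5)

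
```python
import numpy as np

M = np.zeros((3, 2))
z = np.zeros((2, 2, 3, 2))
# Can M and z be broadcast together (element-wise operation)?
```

Yes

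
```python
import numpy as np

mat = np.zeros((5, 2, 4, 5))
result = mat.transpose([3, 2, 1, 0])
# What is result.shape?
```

(5, 4, 2, 5)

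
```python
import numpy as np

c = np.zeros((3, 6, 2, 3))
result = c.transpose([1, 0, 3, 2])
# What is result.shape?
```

(6, 3, 3, 2)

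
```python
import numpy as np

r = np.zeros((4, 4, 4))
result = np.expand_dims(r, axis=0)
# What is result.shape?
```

(1, 4, 4, 4)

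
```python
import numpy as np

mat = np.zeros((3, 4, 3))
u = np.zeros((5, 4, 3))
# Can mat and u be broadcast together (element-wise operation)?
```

No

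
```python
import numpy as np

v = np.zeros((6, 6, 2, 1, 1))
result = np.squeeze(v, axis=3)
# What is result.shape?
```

(6, 6, 2, 1)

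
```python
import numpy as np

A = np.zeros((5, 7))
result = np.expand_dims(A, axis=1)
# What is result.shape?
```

(5, 1, 7)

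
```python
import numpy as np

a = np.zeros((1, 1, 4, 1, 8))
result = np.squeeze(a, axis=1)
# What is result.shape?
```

(1, 4, 1, 8)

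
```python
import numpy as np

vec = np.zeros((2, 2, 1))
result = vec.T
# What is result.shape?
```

(1, 2, 2)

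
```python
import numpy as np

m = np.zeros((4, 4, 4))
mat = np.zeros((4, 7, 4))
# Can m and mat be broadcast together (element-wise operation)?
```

No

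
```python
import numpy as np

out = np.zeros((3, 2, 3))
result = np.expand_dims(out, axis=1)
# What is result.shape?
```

(3, 1, 2, 3)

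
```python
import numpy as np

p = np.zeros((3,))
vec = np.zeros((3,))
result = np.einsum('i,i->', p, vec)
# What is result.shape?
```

()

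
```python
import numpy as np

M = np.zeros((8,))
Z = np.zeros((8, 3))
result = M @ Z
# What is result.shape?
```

(3,)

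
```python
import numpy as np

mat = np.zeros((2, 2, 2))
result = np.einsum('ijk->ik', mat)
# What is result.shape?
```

(2, 2)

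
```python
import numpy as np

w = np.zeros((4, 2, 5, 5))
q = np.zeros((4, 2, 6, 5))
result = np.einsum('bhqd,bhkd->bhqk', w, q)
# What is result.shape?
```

(4, 2, 5, 6)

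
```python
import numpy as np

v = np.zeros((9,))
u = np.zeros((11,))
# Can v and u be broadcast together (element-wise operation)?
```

No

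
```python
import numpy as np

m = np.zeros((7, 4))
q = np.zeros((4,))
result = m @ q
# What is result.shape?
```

(7,)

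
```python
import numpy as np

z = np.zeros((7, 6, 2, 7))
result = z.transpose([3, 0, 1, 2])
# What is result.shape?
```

(7, 7, 6, 2)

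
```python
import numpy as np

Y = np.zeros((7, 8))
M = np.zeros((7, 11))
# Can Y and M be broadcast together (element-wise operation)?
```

No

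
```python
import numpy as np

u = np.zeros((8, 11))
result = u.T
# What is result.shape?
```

(11, 8)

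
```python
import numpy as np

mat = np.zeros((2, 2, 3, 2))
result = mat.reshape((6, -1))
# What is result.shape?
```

(6, 4)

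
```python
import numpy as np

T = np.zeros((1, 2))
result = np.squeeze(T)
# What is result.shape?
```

(2,)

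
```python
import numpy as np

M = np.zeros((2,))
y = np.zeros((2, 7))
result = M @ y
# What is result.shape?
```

(7,)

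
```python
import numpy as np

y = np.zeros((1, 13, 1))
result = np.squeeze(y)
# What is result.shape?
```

(13,)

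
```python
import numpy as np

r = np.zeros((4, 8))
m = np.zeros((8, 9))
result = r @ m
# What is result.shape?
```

(4, 9)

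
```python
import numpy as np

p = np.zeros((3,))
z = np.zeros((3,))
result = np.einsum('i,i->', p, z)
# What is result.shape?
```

()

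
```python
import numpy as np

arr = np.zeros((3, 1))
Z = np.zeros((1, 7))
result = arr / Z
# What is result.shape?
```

(3, 7)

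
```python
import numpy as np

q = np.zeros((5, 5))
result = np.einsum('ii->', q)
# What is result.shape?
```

()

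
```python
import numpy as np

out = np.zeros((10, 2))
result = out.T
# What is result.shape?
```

(2, 10)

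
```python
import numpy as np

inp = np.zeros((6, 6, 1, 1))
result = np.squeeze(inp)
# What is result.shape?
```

(6, 6)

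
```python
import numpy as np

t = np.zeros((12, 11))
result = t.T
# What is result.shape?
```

(11, 12)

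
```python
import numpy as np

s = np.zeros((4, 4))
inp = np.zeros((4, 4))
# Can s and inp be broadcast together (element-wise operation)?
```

Yes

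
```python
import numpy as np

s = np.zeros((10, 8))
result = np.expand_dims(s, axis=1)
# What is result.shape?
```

(10, 1, 8)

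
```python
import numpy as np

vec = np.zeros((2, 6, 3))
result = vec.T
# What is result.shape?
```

(3, 6, 2)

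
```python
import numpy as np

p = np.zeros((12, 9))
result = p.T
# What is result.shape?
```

(9, 12)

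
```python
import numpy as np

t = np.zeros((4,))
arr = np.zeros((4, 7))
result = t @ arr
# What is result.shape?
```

(7,)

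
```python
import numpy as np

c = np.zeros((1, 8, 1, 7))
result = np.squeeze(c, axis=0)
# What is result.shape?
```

(8, 1, 7)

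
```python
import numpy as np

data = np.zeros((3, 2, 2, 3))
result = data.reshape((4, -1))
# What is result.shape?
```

(4, 9)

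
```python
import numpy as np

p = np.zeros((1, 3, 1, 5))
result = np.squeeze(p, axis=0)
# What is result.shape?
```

(3, 1, 5)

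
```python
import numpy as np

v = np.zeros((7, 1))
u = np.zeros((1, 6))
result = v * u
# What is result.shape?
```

(7, 6)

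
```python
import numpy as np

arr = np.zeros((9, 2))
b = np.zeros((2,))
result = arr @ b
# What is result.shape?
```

(9,)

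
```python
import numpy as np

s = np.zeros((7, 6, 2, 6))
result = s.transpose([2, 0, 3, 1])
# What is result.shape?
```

(2, 7, 6, 6)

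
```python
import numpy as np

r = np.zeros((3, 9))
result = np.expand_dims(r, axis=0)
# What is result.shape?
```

(1, 3, 9)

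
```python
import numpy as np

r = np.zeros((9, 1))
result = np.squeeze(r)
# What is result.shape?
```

(9,)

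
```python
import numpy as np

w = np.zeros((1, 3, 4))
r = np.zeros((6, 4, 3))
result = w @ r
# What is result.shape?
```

(6, 3, 3)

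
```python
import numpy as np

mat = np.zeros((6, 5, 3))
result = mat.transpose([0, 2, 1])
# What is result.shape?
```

(6, 3, 5)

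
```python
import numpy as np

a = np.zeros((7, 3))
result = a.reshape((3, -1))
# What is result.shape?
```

(3, 7)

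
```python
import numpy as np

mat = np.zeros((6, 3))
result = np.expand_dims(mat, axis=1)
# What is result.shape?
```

(6, 1, 3)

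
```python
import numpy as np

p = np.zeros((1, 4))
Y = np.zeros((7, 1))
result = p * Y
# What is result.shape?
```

(7, 4)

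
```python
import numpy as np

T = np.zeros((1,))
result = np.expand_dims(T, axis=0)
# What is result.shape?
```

(1, 1)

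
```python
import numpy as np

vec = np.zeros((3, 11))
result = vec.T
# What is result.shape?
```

(11, 3)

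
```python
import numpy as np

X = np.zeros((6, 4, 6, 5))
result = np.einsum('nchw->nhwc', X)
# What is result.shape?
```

(6, 6, 5, 4)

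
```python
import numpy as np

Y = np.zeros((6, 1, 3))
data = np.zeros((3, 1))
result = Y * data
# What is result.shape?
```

(6, 3, 3)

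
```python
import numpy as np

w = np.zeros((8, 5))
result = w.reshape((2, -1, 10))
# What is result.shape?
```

(2, 2, 10)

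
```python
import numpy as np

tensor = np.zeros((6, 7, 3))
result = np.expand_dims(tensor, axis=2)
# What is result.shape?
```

(6, 7, 1, 3)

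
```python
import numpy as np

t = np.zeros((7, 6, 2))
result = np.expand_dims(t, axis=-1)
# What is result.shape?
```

(7, 6, 2, 1)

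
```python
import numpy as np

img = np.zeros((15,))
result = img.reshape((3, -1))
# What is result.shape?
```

(3, 5)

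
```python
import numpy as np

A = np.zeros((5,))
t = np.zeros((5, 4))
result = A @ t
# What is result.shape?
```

(4,)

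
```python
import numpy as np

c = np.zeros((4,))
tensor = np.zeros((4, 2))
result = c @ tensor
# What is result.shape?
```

(2,)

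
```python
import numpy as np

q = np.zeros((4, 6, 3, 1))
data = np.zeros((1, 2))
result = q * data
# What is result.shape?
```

(4, 6, 3, 2)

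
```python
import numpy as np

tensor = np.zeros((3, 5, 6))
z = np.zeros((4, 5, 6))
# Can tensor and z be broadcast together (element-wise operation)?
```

No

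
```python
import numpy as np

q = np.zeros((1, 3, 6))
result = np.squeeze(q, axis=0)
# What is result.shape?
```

(3, 6)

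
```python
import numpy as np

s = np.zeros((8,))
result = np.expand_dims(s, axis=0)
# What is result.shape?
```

(1, 8)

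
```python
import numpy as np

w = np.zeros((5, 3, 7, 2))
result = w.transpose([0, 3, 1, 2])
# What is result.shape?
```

(5, 2, 3, 7)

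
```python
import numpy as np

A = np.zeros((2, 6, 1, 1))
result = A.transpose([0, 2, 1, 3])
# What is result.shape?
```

(2, 1, 6, 1)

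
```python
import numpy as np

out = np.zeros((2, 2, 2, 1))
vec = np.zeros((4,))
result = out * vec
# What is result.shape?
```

(2, 2, 2, 4)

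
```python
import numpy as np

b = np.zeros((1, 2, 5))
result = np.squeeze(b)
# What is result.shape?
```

(2, 5)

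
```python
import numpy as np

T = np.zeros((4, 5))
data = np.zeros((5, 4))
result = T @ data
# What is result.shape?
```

(4, 4)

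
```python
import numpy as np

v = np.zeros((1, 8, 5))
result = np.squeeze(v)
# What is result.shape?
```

(8, 5)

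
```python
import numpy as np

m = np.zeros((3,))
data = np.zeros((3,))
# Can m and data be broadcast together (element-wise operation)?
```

Yes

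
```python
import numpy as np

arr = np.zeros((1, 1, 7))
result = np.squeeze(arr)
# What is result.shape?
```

(7,)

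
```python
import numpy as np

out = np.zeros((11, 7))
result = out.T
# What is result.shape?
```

(7, 11)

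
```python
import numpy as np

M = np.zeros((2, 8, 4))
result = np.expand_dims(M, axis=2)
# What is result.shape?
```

(2, 8, 1, 4)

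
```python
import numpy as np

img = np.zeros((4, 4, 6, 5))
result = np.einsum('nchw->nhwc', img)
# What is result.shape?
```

(4, 6, 5, 4)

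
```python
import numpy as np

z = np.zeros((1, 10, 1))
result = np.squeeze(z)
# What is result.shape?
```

(10,)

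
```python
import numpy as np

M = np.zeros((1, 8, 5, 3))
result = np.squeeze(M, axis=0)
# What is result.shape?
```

(8, 5, 3)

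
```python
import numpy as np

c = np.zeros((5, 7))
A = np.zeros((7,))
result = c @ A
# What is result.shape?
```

(5,)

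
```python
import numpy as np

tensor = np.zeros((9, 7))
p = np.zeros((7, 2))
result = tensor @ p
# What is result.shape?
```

(9, 2)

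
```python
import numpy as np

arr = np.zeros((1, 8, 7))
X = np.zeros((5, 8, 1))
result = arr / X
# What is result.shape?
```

(5, 8, 7)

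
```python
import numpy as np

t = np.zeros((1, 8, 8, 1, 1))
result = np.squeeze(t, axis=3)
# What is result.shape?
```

(1, 8, 8, 1)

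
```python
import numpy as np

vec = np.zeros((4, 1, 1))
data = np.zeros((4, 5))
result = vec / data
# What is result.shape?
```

(4, 4, 5)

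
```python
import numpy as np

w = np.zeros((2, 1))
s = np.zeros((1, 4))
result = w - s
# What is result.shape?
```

(2, 4)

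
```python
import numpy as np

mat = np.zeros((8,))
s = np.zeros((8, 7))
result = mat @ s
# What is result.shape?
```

(7,)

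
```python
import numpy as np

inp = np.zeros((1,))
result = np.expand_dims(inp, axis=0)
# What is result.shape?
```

(1, 1)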